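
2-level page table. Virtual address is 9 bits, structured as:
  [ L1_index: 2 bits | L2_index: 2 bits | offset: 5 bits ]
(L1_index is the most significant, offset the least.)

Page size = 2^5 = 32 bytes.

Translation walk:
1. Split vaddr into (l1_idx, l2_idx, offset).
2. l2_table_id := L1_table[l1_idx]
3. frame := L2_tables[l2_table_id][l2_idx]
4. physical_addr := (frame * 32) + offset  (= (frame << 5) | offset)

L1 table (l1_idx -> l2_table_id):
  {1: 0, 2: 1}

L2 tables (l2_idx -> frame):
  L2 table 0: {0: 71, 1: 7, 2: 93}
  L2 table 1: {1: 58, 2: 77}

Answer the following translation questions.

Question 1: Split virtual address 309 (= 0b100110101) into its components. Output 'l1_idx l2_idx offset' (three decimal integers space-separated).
vaddr = 309 = 0b100110101
  top 2 bits -> l1_idx = 2
  next 2 bits -> l2_idx = 1
  bottom 5 bits -> offset = 21

Answer: 2 1 21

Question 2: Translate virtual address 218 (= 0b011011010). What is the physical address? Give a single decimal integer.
Answer: 3002

Derivation:
vaddr = 218 = 0b011011010
Split: l1_idx=1, l2_idx=2, offset=26
L1[1] = 0
L2[0][2] = 93
paddr = 93 * 32 + 26 = 3002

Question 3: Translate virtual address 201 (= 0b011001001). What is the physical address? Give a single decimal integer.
Answer: 2985

Derivation:
vaddr = 201 = 0b011001001
Split: l1_idx=1, l2_idx=2, offset=9
L1[1] = 0
L2[0][2] = 93
paddr = 93 * 32 + 9 = 2985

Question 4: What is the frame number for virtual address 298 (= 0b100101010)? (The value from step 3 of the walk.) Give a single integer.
vaddr = 298: l1_idx=2, l2_idx=1
L1[2] = 1; L2[1][1] = 58

Answer: 58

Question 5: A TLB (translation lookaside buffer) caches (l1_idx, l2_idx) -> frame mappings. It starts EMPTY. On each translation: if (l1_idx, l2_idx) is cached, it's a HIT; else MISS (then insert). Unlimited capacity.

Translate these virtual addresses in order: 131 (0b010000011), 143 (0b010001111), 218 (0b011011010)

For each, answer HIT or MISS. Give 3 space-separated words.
vaddr=131: (1,0) not in TLB -> MISS, insert
vaddr=143: (1,0) in TLB -> HIT
vaddr=218: (1,2) not in TLB -> MISS, insert

Answer: MISS HIT MISS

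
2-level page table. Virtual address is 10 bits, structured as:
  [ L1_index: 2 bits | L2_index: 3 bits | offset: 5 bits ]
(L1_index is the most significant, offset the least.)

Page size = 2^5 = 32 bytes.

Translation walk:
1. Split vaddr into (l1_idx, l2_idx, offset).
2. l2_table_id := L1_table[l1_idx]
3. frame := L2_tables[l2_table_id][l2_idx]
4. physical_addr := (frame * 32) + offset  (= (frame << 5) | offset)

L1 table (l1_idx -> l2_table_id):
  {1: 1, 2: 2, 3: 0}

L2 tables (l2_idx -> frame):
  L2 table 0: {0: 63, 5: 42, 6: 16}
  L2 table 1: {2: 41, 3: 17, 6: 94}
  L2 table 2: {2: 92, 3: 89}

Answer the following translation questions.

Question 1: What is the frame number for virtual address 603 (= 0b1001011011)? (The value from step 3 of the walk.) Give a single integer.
Answer: 92

Derivation:
vaddr = 603: l1_idx=2, l2_idx=2
L1[2] = 2; L2[2][2] = 92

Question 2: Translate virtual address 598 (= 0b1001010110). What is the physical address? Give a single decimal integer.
vaddr = 598 = 0b1001010110
Split: l1_idx=2, l2_idx=2, offset=22
L1[2] = 2
L2[2][2] = 92
paddr = 92 * 32 + 22 = 2966

Answer: 2966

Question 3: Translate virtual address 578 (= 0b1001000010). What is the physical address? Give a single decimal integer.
vaddr = 578 = 0b1001000010
Split: l1_idx=2, l2_idx=2, offset=2
L1[2] = 2
L2[2][2] = 92
paddr = 92 * 32 + 2 = 2946

Answer: 2946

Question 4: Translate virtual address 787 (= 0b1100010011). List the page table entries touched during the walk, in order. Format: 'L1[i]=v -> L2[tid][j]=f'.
vaddr = 787 = 0b1100010011
Split: l1_idx=3, l2_idx=0, offset=19

Answer: L1[3]=0 -> L2[0][0]=63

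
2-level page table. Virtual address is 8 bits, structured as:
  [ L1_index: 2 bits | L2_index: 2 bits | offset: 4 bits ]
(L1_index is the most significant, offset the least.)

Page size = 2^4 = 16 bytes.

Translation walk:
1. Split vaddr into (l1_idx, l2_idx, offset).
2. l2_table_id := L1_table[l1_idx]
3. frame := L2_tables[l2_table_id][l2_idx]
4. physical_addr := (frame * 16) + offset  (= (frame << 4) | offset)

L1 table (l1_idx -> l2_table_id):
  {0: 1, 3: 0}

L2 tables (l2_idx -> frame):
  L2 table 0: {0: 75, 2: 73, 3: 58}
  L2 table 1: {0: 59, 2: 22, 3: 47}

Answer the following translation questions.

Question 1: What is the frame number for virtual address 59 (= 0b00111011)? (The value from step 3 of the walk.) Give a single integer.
vaddr = 59: l1_idx=0, l2_idx=3
L1[0] = 1; L2[1][3] = 47

Answer: 47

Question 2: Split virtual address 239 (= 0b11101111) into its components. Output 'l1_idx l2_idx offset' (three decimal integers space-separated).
vaddr = 239 = 0b11101111
  top 2 bits -> l1_idx = 3
  next 2 bits -> l2_idx = 2
  bottom 4 bits -> offset = 15

Answer: 3 2 15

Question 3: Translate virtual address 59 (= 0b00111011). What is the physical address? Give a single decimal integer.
Answer: 763

Derivation:
vaddr = 59 = 0b00111011
Split: l1_idx=0, l2_idx=3, offset=11
L1[0] = 1
L2[1][3] = 47
paddr = 47 * 16 + 11 = 763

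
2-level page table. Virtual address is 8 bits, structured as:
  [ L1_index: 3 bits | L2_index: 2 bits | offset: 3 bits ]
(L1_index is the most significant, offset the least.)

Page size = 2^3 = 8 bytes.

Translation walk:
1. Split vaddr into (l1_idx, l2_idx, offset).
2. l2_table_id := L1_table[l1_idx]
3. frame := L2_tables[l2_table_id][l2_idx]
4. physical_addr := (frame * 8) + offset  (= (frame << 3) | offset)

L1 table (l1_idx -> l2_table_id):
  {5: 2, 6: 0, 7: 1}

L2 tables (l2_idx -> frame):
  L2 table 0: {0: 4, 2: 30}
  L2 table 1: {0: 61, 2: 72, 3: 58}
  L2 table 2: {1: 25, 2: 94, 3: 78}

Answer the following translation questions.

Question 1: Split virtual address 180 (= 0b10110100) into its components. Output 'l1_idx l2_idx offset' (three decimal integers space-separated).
Answer: 5 2 4

Derivation:
vaddr = 180 = 0b10110100
  top 3 bits -> l1_idx = 5
  next 2 bits -> l2_idx = 2
  bottom 3 bits -> offset = 4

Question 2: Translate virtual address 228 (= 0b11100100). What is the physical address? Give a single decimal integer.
Answer: 492

Derivation:
vaddr = 228 = 0b11100100
Split: l1_idx=7, l2_idx=0, offset=4
L1[7] = 1
L2[1][0] = 61
paddr = 61 * 8 + 4 = 492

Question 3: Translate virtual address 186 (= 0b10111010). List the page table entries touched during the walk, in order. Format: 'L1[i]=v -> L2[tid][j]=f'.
vaddr = 186 = 0b10111010
Split: l1_idx=5, l2_idx=3, offset=2

Answer: L1[5]=2 -> L2[2][3]=78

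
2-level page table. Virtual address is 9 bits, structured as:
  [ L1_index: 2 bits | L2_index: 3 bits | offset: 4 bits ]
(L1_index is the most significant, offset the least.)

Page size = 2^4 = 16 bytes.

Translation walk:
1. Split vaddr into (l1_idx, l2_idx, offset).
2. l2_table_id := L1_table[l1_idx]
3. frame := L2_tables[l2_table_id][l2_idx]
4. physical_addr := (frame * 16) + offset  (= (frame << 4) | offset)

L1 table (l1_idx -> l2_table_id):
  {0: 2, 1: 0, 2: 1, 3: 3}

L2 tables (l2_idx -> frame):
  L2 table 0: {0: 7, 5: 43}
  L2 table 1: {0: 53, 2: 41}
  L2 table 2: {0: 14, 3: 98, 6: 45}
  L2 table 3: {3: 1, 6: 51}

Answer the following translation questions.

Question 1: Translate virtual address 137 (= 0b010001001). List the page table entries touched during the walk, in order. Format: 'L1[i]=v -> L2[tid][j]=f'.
vaddr = 137 = 0b010001001
Split: l1_idx=1, l2_idx=0, offset=9

Answer: L1[1]=0 -> L2[0][0]=7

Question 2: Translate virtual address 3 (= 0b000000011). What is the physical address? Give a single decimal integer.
vaddr = 3 = 0b000000011
Split: l1_idx=0, l2_idx=0, offset=3
L1[0] = 2
L2[2][0] = 14
paddr = 14 * 16 + 3 = 227

Answer: 227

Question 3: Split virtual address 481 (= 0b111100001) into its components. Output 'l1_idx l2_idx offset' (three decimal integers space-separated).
Answer: 3 6 1

Derivation:
vaddr = 481 = 0b111100001
  top 2 bits -> l1_idx = 3
  next 3 bits -> l2_idx = 6
  bottom 4 bits -> offset = 1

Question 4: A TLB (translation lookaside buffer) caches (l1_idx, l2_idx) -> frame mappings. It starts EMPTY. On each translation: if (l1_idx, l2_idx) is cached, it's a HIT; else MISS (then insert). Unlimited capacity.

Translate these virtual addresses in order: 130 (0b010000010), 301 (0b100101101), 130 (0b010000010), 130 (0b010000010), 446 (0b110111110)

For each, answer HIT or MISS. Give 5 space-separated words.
Answer: MISS MISS HIT HIT MISS

Derivation:
vaddr=130: (1,0) not in TLB -> MISS, insert
vaddr=301: (2,2) not in TLB -> MISS, insert
vaddr=130: (1,0) in TLB -> HIT
vaddr=130: (1,0) in TLB -> HIT
vaddr=446: (3,3) not in TLB -> MISS, insert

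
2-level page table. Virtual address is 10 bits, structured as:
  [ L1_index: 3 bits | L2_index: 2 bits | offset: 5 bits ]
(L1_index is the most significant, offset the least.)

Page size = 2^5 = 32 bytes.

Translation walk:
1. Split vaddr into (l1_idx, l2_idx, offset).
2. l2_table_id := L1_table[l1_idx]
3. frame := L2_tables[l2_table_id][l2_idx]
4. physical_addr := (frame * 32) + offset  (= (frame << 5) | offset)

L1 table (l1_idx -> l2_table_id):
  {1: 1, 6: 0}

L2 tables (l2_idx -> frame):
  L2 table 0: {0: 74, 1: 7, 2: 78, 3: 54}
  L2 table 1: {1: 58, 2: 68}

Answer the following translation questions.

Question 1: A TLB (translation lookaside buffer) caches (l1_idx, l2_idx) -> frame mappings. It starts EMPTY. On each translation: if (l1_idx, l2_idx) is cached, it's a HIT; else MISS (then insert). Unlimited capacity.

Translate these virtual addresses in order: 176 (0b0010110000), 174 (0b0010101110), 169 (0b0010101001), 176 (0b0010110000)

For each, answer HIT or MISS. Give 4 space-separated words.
vaddr=176: (1,1) not in TLB -> MISS, insert
vaddr=174: (1,1) in TLB -> HIT
vaddr=169: (1,1) in TLB -> HIT
vaddr=176: (1,1) in TLB -> HIT

Answer: MISS HIT HIT HIT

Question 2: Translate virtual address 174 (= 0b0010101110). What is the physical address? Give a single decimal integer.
Answer: 1870

Derivation:
vaddr = 174 = 0b0010101110
Split: l1_idx=1, l2_idx=1, offset=14
L1[1] = 1
L2[1][1] = 58
paddr = 58 * 32 + 14 = 1870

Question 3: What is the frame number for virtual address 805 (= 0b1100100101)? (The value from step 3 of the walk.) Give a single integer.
vaddr = 805: l1_idx=6, l2_idx=1
L1[6] = 0; L2[0][1] = 7

Answer: 7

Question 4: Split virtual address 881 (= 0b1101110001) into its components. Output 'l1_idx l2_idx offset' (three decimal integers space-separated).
Answer: 6 3 17

Derivation:
vaddr = 881 = 0b1101110001
  top 3 bits -> l1_idx = 6
  next 2 bits -> l2_idx = 3
  bottom 5 bits -> offset = 17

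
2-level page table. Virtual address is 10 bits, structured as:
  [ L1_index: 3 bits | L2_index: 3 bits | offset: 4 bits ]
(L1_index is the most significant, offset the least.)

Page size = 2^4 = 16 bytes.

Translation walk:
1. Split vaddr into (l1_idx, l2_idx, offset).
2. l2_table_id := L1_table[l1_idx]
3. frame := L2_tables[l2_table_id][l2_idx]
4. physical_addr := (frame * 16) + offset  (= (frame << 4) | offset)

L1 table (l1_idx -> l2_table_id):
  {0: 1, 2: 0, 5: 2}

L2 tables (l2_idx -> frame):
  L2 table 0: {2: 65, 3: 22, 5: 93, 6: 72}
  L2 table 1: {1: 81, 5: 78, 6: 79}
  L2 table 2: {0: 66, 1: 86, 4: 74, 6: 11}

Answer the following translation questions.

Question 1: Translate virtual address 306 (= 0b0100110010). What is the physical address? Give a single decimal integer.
Answer: 354

Derivation:
vaddr = 306 = 0b0100110010
Split: l1_idx=2, l2_idx=3, offset=2
L1[2] = 0
L2[0][3] = 22
paddr = 22 * 16 + 2 = 354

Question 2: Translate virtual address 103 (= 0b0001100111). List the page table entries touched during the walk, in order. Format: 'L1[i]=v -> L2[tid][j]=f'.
vaddr = 103 = 0b0001100111
Split: l1_idx=0, l2_idx=6, offset=7

Answer: L1[0]=1 -> L2[1][6]=79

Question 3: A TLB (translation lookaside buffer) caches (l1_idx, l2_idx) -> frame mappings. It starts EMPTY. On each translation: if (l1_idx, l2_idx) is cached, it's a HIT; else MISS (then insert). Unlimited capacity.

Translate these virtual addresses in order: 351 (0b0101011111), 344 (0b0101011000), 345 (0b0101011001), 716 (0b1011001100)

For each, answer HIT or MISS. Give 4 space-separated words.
vaddr=351: (2,5) not in TLB -> MISS, insert
vaddr=344: (2,5) in TLB -> HIT
vaddr=345: (2,5) in TLB -> HIT
vaddr=716: (5,4) not in TLB -> MISS, insert

Answer: MISS HIT HIT MISS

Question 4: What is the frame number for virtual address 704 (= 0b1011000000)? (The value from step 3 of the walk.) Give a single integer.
vaddr = 704: l1_idx=5, l2_idx=4
L1[5] = 2; L2[2][4] = 74

Answer: 74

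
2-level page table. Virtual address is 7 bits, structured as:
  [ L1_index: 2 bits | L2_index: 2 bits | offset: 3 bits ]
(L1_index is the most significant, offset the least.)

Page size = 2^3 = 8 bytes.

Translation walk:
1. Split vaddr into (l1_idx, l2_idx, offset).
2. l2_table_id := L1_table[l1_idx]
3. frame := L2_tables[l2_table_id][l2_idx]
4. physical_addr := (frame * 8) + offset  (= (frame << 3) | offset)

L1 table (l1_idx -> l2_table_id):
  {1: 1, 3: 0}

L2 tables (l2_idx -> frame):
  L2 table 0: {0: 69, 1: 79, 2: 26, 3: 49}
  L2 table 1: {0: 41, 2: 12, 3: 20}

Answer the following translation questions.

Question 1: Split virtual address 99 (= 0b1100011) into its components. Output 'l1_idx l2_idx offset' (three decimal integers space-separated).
Answer: 3 0 3

Derivation:
vaddr = 99 = 0b1100011
  top 2 bits -> l1_idx = 3
  next 2 bits -> l2_idx = 0
  bottom 3 bits -> offset = 3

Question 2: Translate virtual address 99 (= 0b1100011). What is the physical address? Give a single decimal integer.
Answer: 555

Derivation:
vaddr = 99 = 0b1100011
Split: l1_idx=3, l2_idx=0, offset=3
L1[3] = 0
L2[0][0] = 69
paddr = 69 * 8 + 3 = 555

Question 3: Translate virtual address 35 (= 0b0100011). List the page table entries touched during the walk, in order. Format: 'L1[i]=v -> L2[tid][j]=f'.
vaddr = 35 = 0b0100011
Split: l1_idx=1, l2_idx=0, offset=3

Answer: L1[1]=1 -> L2[1][0]=41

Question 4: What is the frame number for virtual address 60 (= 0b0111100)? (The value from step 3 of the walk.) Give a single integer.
Answer: 20

Derivation:
vaddr = 60: l1_idx=1, l2_idx=3
L1[1] = 1; L2[1][3] = 20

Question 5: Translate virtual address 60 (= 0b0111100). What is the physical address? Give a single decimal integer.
Answer: 164

Derivation:
vaddr = 60 = 0b0111100
Split: l1_idx=1, l2_idx=3, offset=4
L1[1] = 1
L2[1][3] = 20
paddr = 20 * 8 + 4 = 164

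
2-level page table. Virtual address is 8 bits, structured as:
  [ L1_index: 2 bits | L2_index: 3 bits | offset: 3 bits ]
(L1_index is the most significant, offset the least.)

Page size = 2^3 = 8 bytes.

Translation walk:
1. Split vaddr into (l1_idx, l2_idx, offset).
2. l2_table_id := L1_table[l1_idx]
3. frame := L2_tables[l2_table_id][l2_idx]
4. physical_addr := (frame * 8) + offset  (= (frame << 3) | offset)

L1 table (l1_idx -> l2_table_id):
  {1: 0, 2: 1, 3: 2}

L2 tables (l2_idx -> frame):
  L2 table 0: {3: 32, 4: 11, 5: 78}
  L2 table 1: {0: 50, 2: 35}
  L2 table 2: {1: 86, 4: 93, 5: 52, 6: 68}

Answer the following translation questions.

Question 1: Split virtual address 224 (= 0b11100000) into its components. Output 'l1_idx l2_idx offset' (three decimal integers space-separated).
Answer: 3 4 0

Derivation:
vaddr = 224 = 0b11100000
  top 2 bits -> l1_idx = 3
  next 3 bits -> l2_idx = 4
  bottom 3 bits -> offset = 0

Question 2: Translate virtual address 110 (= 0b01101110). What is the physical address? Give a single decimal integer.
Answer: 630

Derivation:
vaddr = 110 = 0b01101110
Split: l1_idx=1, l2_idx=5, offset=6
L1[1] = 0
L2[0][5] = 78
paddr = 78 * 8 + 6 = 630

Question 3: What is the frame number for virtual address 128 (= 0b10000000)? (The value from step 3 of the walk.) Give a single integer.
Answer: 50

Derivation:
vaddr = 128: l1_idx=2, l2_idx=0
L1[2] = 1; L2[1][0] = 50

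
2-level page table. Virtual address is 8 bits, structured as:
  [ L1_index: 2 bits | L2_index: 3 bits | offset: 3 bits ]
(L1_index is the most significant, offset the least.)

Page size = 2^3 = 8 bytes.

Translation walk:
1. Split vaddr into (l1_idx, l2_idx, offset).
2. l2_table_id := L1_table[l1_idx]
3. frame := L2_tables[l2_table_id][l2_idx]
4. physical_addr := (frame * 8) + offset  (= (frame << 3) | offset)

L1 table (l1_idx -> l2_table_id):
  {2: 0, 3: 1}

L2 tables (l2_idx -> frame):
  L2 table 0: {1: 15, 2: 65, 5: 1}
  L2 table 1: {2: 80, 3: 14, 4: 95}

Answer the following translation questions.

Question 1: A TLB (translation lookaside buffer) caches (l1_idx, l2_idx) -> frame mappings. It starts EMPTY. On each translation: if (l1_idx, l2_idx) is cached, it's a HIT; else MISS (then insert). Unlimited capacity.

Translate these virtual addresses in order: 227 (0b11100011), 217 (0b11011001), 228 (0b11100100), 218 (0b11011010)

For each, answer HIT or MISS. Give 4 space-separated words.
vaddr=227: (3,4) not in TLB -> MISS, insert
vaddr=217: (3,3) not in TLB -> MISS, insert
vaddr=228: (3,4) in TLB -> HIT
vaddr=218: (3,3) in TLB -> HIT

Answer: MISS MISS HIT HIT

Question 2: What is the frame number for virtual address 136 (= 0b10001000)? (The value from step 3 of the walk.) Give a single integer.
Answer: 15

Derivation:
vaddr = 136: l1_idx=2, l2_idx=1
L1[2] = 0; L2[0][1] = 15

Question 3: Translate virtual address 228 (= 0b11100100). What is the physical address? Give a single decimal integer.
Answer: 764

Derivation:
vaddr = 228 = 0b11100100
Split: l1_idx=3, l2_idx=4, offset=4
L1[3] = 1
L2[1][4] = 95
paddr = 95 * 8 + 4 = 764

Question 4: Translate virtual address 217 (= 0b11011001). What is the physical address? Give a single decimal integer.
Answer: 113

Derivation:
vaddr = 217 = 0b11011001
Split: l1_idx=3, l2_idx=3, offset=1
L1[3] = 1
L2[1][3] = 14
paddr = 14 * 8 + 1 = 113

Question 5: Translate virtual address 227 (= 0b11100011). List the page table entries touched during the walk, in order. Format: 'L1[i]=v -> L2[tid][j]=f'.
vaddr = 227 = 0b11100011
Split: l1_idx=3, l2_idx=4, offset=3

Answer: L1[3]=1 -> L2[1][4]=95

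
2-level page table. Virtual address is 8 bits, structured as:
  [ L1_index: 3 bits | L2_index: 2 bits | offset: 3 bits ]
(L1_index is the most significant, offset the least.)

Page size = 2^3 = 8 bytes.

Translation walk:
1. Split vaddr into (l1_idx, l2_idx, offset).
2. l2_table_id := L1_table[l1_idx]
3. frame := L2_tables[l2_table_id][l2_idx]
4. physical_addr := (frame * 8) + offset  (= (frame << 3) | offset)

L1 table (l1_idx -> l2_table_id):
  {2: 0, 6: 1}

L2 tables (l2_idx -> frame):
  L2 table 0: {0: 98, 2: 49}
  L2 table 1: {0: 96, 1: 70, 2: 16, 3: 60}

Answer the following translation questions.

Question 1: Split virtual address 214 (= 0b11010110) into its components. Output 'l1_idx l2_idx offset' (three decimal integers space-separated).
vaddr = 214 = 0b11010110
  top 3 bits -> l1_idx = 6
  next 2 bits -> l2_idx = 2
  bottom 3 bits -> offset = 6

Answer: 6 2 6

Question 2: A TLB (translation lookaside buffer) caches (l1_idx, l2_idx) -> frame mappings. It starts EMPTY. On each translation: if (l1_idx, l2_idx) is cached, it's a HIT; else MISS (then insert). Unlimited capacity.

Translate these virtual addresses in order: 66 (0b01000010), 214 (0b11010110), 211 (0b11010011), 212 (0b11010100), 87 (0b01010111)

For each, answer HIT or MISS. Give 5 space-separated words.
vaddr=66: (2,0) not in TLB -> MISS, insert
vaddr=214: (6,2) not in TLB -> MISS, insert
vaddr=211: (6,2) in TLB -> HIT
vaddr=212: (6,2) in TLB -> HIT
vaddr=87: (2,2) not in TLB -> MISS, insert

Answer: MISS MISS HIT HIT MISS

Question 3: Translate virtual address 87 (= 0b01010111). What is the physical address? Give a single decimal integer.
Answer: 399

Derivation:
vaddr = 87 = 0b01010111
Split: l1_idx=2, l2_idx=2, offset=7
L1[2] = 0
L2[0][2] = 49
paddr = 49 * 8 + 7 = 399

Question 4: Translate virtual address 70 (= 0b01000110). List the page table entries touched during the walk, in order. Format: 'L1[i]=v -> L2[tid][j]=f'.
Answer: L1[2]=0 -> L2[0][0]=98

Derivation:
vaddr = 70 = 0b01000110
Split: l1_idx=2, l2_idx=0, offset=6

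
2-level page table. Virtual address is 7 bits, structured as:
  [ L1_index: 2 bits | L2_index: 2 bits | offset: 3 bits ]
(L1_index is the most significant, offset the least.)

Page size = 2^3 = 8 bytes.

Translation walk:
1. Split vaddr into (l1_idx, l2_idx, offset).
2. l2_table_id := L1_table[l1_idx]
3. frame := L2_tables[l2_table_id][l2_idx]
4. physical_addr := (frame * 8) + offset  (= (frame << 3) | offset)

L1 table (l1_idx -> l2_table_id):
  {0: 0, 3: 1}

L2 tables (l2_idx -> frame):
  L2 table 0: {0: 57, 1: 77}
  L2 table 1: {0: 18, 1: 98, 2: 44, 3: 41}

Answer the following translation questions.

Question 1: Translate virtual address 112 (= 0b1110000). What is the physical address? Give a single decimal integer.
vaddr = 112 = 0b1110000
Split: l1_idx=3, l2_idx=2, offset=0
L1[3] = 1
L2[1][2] = 44
paddr = 44 * 8 + 0 = 352

Answer: 352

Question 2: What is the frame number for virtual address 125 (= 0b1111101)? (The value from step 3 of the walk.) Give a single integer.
Answer: 41

Derivation:
vaddr = 125: l1_idx=3, l2_idx=3
L1[3] = 1; L2[1][3] = 41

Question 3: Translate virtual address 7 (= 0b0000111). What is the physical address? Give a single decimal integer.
Answer: 463

Derivation:
vaddr = 7 = 0b0000111
Split: l1_idx=0, l2_idx=0, offset=7
L1[0] = 0
L2[0][0] = 57
paddr = 57 * 8 + 7 = 463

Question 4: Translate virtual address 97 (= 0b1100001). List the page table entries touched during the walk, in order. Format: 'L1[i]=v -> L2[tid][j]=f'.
vaddr = 97 = 0b1100001
Split: l1_idx=3, l2_idx=0, offset=1

Answer: L1[3]=1 -> L2[1][0]=18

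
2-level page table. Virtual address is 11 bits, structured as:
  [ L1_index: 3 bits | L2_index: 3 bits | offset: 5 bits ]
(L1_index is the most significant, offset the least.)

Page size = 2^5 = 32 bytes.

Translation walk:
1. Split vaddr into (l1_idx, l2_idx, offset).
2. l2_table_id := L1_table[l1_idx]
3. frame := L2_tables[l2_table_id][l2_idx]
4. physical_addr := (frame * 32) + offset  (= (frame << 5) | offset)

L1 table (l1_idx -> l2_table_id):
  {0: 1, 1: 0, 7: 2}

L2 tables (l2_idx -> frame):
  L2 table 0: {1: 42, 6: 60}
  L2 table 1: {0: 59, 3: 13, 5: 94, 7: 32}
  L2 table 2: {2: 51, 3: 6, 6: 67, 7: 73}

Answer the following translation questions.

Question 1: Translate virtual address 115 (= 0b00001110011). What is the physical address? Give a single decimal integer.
Answer: 435

Derivation:
vaddr = 115 = 0b00001110011
Split: l1_idx=0, l2_idx=3, offset=19
L1[0] = 1
L2[1][3] = 13
paddr = 13 * 32 + 19 = 435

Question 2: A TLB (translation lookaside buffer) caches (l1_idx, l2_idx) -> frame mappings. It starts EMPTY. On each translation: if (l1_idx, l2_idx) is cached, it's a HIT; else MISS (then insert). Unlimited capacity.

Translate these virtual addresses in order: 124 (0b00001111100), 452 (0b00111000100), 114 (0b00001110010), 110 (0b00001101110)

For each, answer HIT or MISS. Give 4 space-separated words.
vaddr=124: (0,3) not in TLB -> MISS, insert
vaddr=452: (1,6) not in TLB -> MISS, insert
vaddr=114: (0,3) in TLB -> HIT
vaddr=110: (0,3) in TLB -> HIT

Answer: MISS MISS HIT HIT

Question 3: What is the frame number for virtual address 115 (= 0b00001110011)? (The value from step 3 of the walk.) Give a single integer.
Answer: 13

Derivation:
vaddr = 115: l1_idx=0, l2_idx=3
L1[0] = 1; L2[1][3] = 13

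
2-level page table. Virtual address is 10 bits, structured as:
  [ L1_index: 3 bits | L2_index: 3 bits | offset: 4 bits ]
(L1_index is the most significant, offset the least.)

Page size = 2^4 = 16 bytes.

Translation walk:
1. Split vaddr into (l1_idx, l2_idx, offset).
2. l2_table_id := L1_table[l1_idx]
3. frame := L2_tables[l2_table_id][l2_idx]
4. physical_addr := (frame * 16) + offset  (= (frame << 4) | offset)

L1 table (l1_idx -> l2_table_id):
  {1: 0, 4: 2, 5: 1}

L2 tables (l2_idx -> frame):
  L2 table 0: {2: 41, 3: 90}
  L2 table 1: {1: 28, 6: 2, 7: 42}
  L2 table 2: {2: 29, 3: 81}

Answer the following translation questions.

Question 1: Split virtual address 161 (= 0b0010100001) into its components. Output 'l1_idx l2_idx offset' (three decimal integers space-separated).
Answer: 1 2 1

Derivation:
vaddr = 161 = 0b0010100001
  top 3 bits -> l1_idx = 1
  next 3 bits -> l2_idx = 2
  bottom 4 bits -> offset = 1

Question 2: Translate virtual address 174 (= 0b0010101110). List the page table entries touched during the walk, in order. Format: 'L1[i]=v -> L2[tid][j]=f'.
vaddr = 174 = 0b0010101110
Split: l1_idx=1, l2_idx=2, offset=14

Answer: L1[1]=0 -> L2[0][2]=41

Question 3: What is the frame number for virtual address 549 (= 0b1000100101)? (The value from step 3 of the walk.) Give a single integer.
Answer: 29

Derivation:
vaddr = 549: l1_idx=4, l2_idx=2
L1[4] = 2; L2[2][2] = 29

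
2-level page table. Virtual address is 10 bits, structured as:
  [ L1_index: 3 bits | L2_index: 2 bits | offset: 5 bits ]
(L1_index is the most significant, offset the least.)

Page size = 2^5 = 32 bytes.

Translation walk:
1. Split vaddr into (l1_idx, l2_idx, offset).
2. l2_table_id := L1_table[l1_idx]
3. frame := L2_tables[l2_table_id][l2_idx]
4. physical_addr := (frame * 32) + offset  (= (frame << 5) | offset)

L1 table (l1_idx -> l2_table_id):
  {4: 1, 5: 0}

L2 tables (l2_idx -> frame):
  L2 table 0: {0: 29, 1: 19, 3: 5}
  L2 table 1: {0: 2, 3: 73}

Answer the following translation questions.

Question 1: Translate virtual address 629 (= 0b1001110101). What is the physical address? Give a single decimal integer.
Answer: 2357

Derivation:
vaddr = 629 = 0b1001110101
Split: l1_idx=4, l2_idx=3, offset=21
L1[4] = 1
L2[1][3] = 73
paddr = 73 * 32 + 21 = 2357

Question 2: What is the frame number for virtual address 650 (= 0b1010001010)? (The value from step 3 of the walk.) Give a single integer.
vaddr = 650: l1_idx=5, l2_idx=0
L1[5] = 0; L2[0][0] = 29

Answer: 29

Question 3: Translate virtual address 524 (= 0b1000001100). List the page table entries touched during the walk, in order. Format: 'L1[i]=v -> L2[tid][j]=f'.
vaddr = 524 = 0b1000001100
Split: l1_idx=4, l2_idx=0, offset=12

Answer: L1[4]=1 -> L2[1][0]=2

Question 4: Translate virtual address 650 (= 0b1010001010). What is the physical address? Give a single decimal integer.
Answer: 938

Derivation:
vaddr = 650 = 0b1010001010
Split: l1_idx=5, l2_idx=0, offset=10
L1[5] = 0
L2[0][0] = 29
paddr = 29 * 32 + 10 = 938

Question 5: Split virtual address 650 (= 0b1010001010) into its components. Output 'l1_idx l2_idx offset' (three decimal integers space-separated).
Answer: 5 0 10

Derivation:
vaddr = 650 = 0b1010001010
  top 3 bits -> l1_idx = 5
  next 2 bits -> l2_idx = 0
  bottom 5 bits -> offset = 10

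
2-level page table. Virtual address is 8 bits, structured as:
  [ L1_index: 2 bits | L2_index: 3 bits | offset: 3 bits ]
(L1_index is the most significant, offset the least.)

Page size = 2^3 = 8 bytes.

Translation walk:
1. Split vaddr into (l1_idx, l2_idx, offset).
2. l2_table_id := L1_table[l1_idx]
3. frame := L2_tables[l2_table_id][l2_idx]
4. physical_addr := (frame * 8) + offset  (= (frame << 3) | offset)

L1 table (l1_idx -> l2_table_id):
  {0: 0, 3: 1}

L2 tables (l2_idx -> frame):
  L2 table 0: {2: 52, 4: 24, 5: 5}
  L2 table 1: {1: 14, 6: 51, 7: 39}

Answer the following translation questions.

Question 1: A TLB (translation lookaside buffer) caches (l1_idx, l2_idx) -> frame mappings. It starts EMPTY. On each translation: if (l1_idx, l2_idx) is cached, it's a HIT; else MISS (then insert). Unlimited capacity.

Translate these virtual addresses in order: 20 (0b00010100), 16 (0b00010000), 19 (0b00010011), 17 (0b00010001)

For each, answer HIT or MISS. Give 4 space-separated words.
Answer: MISS HIT HIT HIT

Derivation:
vaddr=20: (0,2) not in TLB -> MISS, insert
vaddr=16: (0,2) in TLB -> HIT
vaddr=19: (0,2) in TLB -> HIT
vaddr=17: (0,2) in TLB -> HIT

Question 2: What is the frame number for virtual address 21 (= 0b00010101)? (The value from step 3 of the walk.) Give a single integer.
vaddr = 21: l1_idx=0, l2_idx=2
L1[0] = 0; L2[0][2] = 52

Answer: 52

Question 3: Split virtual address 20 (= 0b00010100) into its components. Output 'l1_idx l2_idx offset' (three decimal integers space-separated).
vaddr = 20 = 0b00010100
  top 2 bits -> l1_idx = 0
  next 3 bits -> l2_idx = 2
  bottom 3 bits -> offset = 4

Answer: 0 2 4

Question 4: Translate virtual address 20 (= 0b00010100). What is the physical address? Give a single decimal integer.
Answer: 420

Derivation:
vaddr = 20 = 0b00010100
Split: l1_idx=0, l2_idx=2, offset=4
L1[0] = 0
L2[0][2] = 52
paddr = 52 * 8 + 4 = 420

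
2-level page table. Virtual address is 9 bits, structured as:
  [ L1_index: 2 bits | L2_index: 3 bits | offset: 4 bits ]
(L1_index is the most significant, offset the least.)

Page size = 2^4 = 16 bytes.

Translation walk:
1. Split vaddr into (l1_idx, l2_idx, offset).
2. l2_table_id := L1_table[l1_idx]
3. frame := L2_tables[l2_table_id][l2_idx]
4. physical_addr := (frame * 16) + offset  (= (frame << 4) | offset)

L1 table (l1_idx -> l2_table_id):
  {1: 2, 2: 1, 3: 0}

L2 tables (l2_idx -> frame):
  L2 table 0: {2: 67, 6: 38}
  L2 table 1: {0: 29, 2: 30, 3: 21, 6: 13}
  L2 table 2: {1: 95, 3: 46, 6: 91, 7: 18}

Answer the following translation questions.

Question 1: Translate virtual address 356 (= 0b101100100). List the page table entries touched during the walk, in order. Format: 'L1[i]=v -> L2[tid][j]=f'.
Answer: L1[2]=1 -> L2[1][6]=13

Derivation:
vaddr = 356 = 0b101100100
Split: l1_idx=2, l2_idx=6, offset=4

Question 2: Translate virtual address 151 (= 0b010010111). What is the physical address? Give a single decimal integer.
Answer: 1527

Derivation:
vaddr = 151 = 0b010010111
Split: l1_idx=1, l2_idx=1, offset=7
L1[1] = 2
L2[2][1] = 95
paddr = 95 * 16 + 7 = 1527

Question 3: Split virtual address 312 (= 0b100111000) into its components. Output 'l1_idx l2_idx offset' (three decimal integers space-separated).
Answer: 2 3 8

Derivation:
vaddr = 312 = 0b100111000
  top 2 bits -> l1_idx = 2
  next 3 bits -> l2_idx = 3
  bottom 4 bits -> offset = 8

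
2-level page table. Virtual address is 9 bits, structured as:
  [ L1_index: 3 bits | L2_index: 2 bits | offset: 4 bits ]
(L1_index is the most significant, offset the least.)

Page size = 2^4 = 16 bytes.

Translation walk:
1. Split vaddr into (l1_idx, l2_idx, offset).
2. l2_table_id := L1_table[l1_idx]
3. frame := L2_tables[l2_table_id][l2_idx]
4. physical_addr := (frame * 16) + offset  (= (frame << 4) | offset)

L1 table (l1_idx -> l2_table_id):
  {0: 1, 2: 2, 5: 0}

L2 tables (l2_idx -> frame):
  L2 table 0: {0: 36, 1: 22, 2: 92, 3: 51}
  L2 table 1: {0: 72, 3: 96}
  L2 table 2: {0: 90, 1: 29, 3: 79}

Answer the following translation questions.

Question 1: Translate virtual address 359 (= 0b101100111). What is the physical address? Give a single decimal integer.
Answer: 1479

Derivation:
vaddr = 359 = 0b101100111
Split: l1_idx=5, l2_idx=2, offset=7
L1[5] = 0
L2[0][2] = 92
paddr = 92 * 16 + 7 = 1479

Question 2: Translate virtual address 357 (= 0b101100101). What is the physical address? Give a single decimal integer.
Answer: 1477

Derivation:
vaddr = 357 = 0b101100101
Split: l1_idx=5, l2_idx=2, offset=5
L1[5] = 0
L2[0][2] = 92
paddr = 92 * 16 + 5 = 1477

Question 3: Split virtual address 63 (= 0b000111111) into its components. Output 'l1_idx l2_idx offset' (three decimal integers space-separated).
vaddr = 63 = 0b000111111
  top 3 bits -> l1_idx = 0
  next 2 bits -> l2_idx = 3
  bottom 4 bits -> offset = 15

Answer: 0 3 15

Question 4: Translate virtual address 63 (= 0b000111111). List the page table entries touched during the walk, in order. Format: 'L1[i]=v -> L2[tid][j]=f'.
vaddr = 63 = 0b000111111
Split: l1_idx=0, l2_idx=3, offset=15

Answer: L1[0]=1 -> L2[1][3]=96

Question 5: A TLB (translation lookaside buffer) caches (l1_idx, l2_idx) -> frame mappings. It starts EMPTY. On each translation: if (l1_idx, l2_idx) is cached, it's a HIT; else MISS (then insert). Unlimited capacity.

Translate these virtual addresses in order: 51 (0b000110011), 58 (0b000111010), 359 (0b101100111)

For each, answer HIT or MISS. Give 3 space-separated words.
Answer: MISS HIT MISS

Derivation:
vaddr=51: (0,3) not in TLB -> MISS, insert
vaddr=58: (0,3) in TLB -> HIT
vaddr=359: (5,2) not in TLB -> MISS, insert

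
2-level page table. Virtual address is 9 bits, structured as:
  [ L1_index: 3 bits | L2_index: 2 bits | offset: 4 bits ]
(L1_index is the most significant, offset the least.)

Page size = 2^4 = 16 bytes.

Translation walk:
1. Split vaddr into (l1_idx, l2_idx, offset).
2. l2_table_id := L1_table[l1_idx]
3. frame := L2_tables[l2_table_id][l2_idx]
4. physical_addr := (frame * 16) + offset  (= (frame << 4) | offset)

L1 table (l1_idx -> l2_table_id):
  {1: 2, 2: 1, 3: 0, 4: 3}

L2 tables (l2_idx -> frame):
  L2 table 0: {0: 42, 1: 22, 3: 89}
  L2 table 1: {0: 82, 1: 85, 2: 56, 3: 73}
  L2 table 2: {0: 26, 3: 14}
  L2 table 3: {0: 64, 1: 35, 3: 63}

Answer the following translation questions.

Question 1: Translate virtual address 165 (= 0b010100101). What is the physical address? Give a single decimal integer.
Answer: 901

Derivation:
vaddr = 165 = 0b010100101
Split: l1_idx=2, l2_idx=2, offset=5
L1[2] = 1
L2[1][2] = 56
paddr = 56 * 16 + 5 = 901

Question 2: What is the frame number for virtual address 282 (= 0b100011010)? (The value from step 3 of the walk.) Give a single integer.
vaddr = 282: l1_idx=4, l2_idx=1
L1[4] = 3; L2[3][1] = 35

Answer: 35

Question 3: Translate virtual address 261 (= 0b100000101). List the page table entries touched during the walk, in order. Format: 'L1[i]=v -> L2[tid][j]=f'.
vaddr = 261 = 0b100000101
Split: l1_idx=4, l2_idx=0, offset=5

Answer: L1[4]=3 -> L2[3][0]=64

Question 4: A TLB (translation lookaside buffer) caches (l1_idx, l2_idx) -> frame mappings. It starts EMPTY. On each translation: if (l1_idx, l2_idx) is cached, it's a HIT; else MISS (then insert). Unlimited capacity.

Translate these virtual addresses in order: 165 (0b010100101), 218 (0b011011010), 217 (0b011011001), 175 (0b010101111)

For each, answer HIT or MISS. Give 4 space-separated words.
Answer: MISS MISS HIT HIT

Derivation:
vaddr=165: (2,2) not in TLB -> MISS, insert
vaddr=218: (3,1) not in TLB -> MISS, insert
vaddr=217: (3,1) in TLB -> HIT
vaddr=175: (2,2) in TLB -> HIT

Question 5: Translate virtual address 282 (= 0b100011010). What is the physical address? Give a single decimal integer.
Answer: 570

Derivation:
vaddr = 282 = 0b100011010
Split: l1_idx=4, l2_idx=1, offset=10
L1[4] = 3
L2[3][1] = 35
paddr = 35 * 16 + 10 = 570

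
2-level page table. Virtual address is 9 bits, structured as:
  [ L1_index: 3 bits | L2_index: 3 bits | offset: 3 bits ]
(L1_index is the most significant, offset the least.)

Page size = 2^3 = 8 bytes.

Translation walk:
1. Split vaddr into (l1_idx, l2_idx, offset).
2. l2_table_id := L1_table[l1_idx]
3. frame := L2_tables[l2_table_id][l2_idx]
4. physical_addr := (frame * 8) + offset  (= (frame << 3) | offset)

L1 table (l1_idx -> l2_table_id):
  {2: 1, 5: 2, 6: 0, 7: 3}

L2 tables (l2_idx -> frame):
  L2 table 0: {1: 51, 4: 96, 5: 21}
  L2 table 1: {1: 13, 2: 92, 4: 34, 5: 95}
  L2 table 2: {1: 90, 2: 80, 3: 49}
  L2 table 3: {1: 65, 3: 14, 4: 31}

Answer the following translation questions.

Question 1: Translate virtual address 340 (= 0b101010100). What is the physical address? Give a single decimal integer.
vaddr = 340 = 0b101010100
Split: l1_idx=5, l2_idx=2, offset=4
L1[5] = 2
L2[2][2] = 80
paddr = 80 * 8 + 4 = 644

Answer: 644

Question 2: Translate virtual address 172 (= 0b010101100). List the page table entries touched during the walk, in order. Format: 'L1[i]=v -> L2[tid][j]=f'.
Answer: L1[2]=1 -> L2[1][5]=95

Derivation:
vaddr = 172 = 0b010101100
Split: l1_idx=2, l2_idx=5, offset=4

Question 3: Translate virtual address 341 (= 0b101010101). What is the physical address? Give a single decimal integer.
Answer: 645

Derivation:
vaddr = 341 = 0b101010101
Split: l1_idx=5, l2_idx=2, offset=5
L1[5] = 2
L2[2][2] = 80
paddr = 80 * 8 + 5 = 645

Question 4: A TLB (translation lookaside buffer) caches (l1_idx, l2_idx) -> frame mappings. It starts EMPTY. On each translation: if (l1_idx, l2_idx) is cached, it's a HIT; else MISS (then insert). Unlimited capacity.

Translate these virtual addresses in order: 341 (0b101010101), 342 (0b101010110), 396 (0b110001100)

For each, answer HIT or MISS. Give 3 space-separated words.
Answer: MISS HIT MISS

Derivation:
vaddr=341: (5,2) not in TLB -> MISS, insert
vaddr=342: (5,2) in TLB -> HIT
vaddr=396: (6,1) not in TLB -> MISS, insert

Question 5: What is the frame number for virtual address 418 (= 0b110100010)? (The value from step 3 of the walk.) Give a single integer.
vaddr = 418: l1_idx=6, l2_idx=4
L1[6] = 0; L2[0][4] = 96

Answer: 96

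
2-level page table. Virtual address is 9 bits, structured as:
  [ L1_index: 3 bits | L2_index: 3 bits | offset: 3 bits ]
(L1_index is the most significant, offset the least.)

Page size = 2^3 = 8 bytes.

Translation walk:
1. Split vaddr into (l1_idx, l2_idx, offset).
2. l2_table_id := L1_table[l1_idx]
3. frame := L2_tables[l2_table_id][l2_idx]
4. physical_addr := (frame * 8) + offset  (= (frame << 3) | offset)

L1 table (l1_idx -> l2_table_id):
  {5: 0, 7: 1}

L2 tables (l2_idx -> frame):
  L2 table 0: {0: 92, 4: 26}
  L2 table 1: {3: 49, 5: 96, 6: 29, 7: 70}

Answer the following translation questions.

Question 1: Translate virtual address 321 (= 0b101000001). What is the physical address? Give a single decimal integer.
vaddr = 321 = 0b101000001
Split: l1_idx=5, l2_idx=0, offset=1
L1[5] = 0
L2[0][0] = 92
paddr = 92 * 8 + 1 = 737

Answer: 737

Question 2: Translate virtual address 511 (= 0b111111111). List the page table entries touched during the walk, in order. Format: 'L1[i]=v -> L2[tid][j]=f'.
Answer: L1[7]=1 -> L2[1][7]=70

Derivation:
vaddr = 511 = 0b111111111
Split: l1_idx=7, l2_idx=7, offset=7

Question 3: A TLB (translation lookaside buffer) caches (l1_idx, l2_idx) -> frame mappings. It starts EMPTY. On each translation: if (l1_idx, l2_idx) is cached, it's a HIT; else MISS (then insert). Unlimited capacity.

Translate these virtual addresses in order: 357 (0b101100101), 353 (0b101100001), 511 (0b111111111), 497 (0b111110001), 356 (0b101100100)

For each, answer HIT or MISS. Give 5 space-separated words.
vaddr=357: (5,4) not in TLB -> MISS, insert
vaddr=353: (5,4) in TLB -> HIT
vaddr=511: (7,7) not in TLB -> MISS, insert
vaddr=497: (7,6) not in TLB -> MISS, insert
vaddr=356: (5,4) in TLB -> HIT

Answer: MISS HIT MISS MISS HIT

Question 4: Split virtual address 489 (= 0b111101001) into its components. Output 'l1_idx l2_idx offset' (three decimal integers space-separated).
vaddr = 489 = 0b111101001
  top 3 bits -> l1_idx = 7
  next 3 bits -> l2_idx = 5
  bottom 3 bits -> offset = 1

Answer: 7 5 1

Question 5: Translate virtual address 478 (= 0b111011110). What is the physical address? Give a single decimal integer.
Answer: 398

Derivation:
vaddr = 478 = 0b111011110
Split: l1_idx=7, l2_idx=3, offset=6
L1[7] = 1
L2[1][3] = 49
paddr = 49 * 8 + 6 = 398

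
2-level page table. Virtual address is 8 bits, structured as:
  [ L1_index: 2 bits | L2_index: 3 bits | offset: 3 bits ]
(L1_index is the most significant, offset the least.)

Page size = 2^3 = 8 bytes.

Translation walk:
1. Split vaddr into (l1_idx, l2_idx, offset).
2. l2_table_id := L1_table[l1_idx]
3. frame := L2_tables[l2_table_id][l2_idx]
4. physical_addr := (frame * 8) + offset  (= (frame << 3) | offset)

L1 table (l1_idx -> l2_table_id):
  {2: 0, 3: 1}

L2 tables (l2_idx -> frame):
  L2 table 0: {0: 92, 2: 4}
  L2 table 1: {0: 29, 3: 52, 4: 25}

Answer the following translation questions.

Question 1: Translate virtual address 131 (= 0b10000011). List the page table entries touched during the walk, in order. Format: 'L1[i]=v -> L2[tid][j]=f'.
Answer: L1[2]=0 -> L2[0][0]=92

Derivation:
vaddr = 131 = 0b10000011
Split: l1_idx=2, l2_idx=0, offset=3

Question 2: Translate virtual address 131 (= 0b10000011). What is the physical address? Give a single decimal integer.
Answer: 739

Derivation:
vaddr = 131 = 0b10000011
Split: l1_idx=2, l2_idx=0, offset=3
L1[2] = 0
L2[0][0] = 92
paddr = 92 * 8 + 3 = 739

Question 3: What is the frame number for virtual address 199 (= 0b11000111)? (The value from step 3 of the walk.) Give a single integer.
vaddr = 199: l1_idx=3, l2_idx=0
L1[3] = 1; L2[1][0] = 29

Answer: 29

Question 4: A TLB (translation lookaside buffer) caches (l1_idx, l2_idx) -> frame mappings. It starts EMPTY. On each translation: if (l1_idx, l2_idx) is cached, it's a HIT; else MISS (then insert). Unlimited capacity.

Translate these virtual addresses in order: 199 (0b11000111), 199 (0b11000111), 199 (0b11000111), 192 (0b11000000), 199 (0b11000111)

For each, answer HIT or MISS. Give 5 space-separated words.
Answer: MISS HIT HIT HIT HIT

Derivation:
vaddr=199: (3,0) not in TLB -> MISS, insert
vaddr=199: (3,0) in TLB -> HIT
vaddr=199: (3,0) in TLB -> HIT
vaddr=192: (3,0) in TLB -> HIT
vaddr=199: (3,0) in TLB -> HIT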